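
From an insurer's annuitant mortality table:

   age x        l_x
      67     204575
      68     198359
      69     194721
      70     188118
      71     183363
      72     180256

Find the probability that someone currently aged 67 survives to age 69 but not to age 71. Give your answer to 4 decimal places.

0.0555

We want 2|2q67 = (l_69 − l_71)/l_67.
This is the probability of reaching 69 but not 71, conditional on being alive at 67: (l_69 − l_71) / l_67.
= (194721 − 183363) / 204575 = 11358 / 204575 = 0.055520.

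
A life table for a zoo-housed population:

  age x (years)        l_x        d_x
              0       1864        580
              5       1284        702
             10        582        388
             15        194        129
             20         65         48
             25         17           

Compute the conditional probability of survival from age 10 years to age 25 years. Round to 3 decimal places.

The conditional survival probability is l_25/l_10 = 17/582 = 0.029210.

0.029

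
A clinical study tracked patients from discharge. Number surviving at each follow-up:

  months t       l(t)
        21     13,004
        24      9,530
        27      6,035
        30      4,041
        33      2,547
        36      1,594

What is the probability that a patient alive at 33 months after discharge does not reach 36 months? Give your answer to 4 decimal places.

P(die before 36 | alive at 33) = 1 − l(36)/l(33) = 1 − 1,594/2,547 = (953)/2,547 = 0.374166.

0.3742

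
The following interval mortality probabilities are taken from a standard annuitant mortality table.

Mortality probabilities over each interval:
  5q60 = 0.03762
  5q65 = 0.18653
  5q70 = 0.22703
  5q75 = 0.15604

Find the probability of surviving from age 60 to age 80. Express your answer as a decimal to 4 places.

Chaining the interval survival probabilities: (1 − 0.03762) × (1 − 0.18653) × (1 − 0.22703) × (1 − 0.15604).
= 0.96238 × 0.81347 × 0.77297 × 0.84396 = 0.510708.

0.5107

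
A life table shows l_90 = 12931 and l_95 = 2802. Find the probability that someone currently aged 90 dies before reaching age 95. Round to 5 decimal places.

0.78331

P(die before 95 | alive at 90) = 1 − l_95/l_90 = 1 − 2802/12931 = (10129)/12931 = 0.783311.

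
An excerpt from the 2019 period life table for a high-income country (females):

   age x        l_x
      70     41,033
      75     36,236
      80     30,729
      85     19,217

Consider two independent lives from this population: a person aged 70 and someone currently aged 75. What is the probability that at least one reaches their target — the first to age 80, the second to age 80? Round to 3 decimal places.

p₁ = l_80/l_70 = 30,729/41,033 = 0.748885; p₂ = l_80/l_75 = 30,729/36,236 = 0.848024.
P(at least one) = 1 − (1−p₁)(1−p₂) = 1 − 0.251115 × 0.151976 = 0.961837.

0.962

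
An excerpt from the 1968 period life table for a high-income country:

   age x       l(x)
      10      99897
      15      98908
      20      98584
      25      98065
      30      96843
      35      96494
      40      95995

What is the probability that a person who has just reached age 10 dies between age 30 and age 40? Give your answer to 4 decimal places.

This is the probability of reaching 30 but not 40, conditional on being alive at 10: (l(30) − l(40)) / l(10).
= (96843 − 95995) / 99897 = 848 / 99897 = 0.008489.

0.0085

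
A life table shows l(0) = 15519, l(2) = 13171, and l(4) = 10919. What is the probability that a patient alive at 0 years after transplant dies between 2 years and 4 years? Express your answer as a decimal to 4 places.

0.1451

This is the probability of reaching 2 but not 4, conditional on being alive at 0: (l(2) − l(4)) / l(0).
= (13171 − 10919) / 15519 = 2252 / 15519 = 0.145112.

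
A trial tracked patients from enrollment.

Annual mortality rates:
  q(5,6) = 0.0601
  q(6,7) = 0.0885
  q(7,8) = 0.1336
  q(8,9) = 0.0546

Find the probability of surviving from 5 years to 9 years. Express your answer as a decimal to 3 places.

P(survive 5→9) = (1 − 0.0601) × (1 − 0.0885) × (1 − 0.1336) × (1 − 0.0546).
= 0.9399 × 0.9115 × 0.8664 × 0.9454 = 0.701734.

0.702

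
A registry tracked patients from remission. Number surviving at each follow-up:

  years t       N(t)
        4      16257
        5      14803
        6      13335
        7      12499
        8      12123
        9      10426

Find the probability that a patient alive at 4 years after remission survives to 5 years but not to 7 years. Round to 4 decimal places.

0.1417

This is the probability of reaching 5 but not 7, conditional on being alive at 4: (N(5) − N(7)) / N(4).
= (14803 − 12499) / 16257 = 2304 / 16257 = 0.141724.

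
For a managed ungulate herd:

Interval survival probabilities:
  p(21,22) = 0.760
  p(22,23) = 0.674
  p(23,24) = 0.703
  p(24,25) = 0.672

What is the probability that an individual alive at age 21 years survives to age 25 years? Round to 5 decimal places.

Chaining the interval survival probabilities: 0.760 × 0.674 × 0.703 × 0.672.
= 0.241990.

0.24199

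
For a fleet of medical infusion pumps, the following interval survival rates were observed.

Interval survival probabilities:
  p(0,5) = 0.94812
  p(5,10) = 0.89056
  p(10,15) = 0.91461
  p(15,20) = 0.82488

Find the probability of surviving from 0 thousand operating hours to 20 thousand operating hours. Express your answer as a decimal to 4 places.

0.6370

The overall survival probability is 0.94812 × 0.89056 × 0.91461 × 0.82488.
= 0.637020.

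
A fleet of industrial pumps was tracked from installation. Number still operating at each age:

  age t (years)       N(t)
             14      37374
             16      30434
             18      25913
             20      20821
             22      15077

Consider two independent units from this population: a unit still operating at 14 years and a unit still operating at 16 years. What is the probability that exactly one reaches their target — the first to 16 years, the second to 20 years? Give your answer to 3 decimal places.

0.384

p₁ = N(16)/N(14) = 30434/37374 = 0.814309; p₂ = N(20)/N(16) = 20821/30434 = 0.684136.
P(exactly one) = p₁(1−p₂) + (1−p₁)p₂ = 0.257211 + 0.127038 = 0.384249.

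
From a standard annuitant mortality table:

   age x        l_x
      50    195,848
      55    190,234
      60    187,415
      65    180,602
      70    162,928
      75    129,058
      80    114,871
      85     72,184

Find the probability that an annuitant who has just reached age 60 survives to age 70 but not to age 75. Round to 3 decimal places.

We want 10|5q60 = (l_70 − l_75)/l_60.
This is the probability of reaching 70 but not 75, conditional on being alive at 60: (l_70 − l_75) / l_60.
= (162,928 − 129,058) / 187,415 = 33,870 / 187,415 = 0.180722.

0.181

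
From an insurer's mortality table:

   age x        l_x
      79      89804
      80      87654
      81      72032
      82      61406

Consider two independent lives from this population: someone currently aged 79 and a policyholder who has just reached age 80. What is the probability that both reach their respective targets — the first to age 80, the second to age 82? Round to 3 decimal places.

p₁ = l_80/l_79 = 87654/89804 = 0.976059; p₂ = l_82/l_80 = 61406/87654 = 0.700550.
P(both) = p₁ × p₂ = 0.976059 × 0.700550 = 0.683778.

0.684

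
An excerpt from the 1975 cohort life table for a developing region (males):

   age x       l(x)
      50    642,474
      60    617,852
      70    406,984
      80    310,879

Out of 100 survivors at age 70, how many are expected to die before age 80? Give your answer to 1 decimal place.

23.6

The relevant probability is 1 − 310,879/406,984 = 0.236140.
Expected number = 100 × 0.236140 = 23.6.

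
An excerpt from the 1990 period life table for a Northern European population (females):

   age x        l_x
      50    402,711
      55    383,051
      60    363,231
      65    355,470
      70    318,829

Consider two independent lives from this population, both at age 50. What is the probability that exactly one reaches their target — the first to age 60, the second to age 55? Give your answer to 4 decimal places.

p₁ = l_60/l_50 = 363,231/402,711 = 0.901964; p₂ = l_55/l_50 = 383,051/402,711 = 0.951181.
P(exactly one) = p₁(1−p₂) + (1−p₁)p₂ = 0.044033 + 0.093250 = 0.137283.

0.1373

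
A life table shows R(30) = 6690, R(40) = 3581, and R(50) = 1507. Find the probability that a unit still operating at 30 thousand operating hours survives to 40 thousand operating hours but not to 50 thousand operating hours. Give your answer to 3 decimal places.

0.310

This is the probability of reaching 40 but not 50, conditional on being operational at 30: (R(40) − R(50)) / R(30).
= (3581 − 1507) / 6690 = 2074 / 6690 = 0.310015.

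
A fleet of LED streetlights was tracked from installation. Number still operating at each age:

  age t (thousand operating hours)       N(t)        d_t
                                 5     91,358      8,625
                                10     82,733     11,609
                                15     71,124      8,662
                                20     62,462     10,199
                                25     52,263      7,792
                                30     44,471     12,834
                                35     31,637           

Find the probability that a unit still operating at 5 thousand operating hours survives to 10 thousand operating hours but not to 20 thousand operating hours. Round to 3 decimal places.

This is the probability of reaching 10 but not 20, conditional on being operational at 5: (N(10) − N(20)) / N(5).
= (82,733 − 62,462) / 91,358 = 20,271 / 91,358 = 0.221885.

0.222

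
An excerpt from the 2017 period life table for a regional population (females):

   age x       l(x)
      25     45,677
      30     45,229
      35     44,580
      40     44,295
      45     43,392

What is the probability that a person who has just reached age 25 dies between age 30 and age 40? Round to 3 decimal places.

0.020

This is the probability of reaching 30 but not 40, conditional on being alive at 25: (l(30) − l(40)) / l(25).
= (45,229 − 44,295) / 45,677 = 934 / 45,677 = 0.020448.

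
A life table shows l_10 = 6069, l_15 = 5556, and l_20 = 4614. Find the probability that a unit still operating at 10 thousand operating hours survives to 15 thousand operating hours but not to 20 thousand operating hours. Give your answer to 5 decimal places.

This is the probability of reaching 15 but not 20, conditional on being operational at 10: (l_15 − l_20) / l_10.
= (5556 − 4614) / 6069 = 942 / 6069 = 0.155215.

0.15522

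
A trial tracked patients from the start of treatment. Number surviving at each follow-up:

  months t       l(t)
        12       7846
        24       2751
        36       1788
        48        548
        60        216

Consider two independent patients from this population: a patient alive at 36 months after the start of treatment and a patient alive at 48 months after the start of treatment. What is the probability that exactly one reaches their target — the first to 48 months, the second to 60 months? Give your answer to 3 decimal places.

p₁ = l(48)/l(36) = 548/1788 = 0.306488; p₂ = l(60)/l(48) = 216/548 = 0.394161.
P(exactly one) = p₁(1−p₂) + (1−p₁)p₂ = 0.185682 + 0.273355 = 0.459038.

0.459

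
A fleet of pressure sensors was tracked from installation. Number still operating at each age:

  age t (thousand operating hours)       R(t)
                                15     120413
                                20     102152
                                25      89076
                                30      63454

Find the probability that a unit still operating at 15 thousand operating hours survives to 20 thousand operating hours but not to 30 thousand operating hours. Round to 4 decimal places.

0.3214

This is the probability of reaching 20 but not 30, conditional on being operational at 15: (R(20) − R(30)) / R(15).
= (102152 − 63454) / 120413 = 38698 / 120413 = 0.321377.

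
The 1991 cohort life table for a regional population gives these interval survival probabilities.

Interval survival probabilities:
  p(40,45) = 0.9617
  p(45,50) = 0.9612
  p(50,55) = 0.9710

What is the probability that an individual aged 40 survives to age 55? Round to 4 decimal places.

The overall survival probability is 0.9617 × 0.9612 × 0.9710.
= 0.897579.

0.8976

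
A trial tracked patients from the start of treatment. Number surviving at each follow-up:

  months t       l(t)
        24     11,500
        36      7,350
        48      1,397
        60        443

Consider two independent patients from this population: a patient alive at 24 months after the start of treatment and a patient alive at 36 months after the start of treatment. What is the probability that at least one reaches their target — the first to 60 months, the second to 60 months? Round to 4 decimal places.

p₁ = l(60)/l(24) = 443/11,500 = 0.038522; p₂ = l(60)/l(36) = 443/7,350 = 0.060272.
P(at least one) = 1 − (1−p₁)(1−p₂) = 1 − 0.961478 × 0.939728 = 0.096472.

0.0965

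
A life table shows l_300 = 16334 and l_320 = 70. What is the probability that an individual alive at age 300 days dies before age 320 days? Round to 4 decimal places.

0.9957

P(die before 320 | alive at 300) = 1 − l_320/l_300 = 1 − 70/16334 = (16264)/16334 = 0.995714.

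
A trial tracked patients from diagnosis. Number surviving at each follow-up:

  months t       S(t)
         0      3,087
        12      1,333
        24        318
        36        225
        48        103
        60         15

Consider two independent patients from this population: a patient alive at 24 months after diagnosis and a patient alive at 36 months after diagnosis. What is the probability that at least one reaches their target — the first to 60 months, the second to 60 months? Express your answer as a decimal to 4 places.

0.1107

p₁ = S(60)/S(24) = 15/318 = 0.047170; p₂ = S(60)/S(36) = 15/225 = 0.066667.
P(at least one) = 1 − (1−p₁)(1−p₂) = 1 − 0.952830 × 0.933333 = 0.110692.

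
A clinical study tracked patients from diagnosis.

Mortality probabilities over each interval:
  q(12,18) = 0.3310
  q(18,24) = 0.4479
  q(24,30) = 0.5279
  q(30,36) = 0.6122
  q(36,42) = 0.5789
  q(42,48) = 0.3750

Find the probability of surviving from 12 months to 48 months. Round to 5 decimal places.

Survival from 12 to 48 is the product of surviving each interval: (1 − 0.3310) × (1 − 0.4479) × (1 − 0.5279) × (1 − 0.6122) × (1 − 0.5789) × (1 − 0.3750).
= 0.6690 × 0.5521 × 0.4721 × 0.3878 × 0.4211 × 0.6250 = 0.017797.

0.01780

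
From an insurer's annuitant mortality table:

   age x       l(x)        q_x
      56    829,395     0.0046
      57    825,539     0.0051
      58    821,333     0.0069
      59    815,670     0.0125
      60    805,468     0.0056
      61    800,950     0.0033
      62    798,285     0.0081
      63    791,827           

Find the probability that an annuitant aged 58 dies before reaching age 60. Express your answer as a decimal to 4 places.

0.0193

P(die before 60 | alive at 58) = 1 − l(60)/l(58) = 1 − 805,468/821,333 = (15,865)/821,333 = 0.019316.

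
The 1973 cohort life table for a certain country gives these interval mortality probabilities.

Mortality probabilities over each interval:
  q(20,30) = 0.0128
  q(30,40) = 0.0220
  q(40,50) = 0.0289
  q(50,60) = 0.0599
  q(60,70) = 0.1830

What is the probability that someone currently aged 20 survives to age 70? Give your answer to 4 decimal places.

0.7201

Chaining the interval survival probabilities: (1 − 0.0128) × (1 − 0.0220) × (1 − 0.0289) × (1 − 0.0599) × (1 − 0.1830).
= 0.9872 × 0.9780 × 0.9711 × 0.9401 × 0.8170 = 0.720119.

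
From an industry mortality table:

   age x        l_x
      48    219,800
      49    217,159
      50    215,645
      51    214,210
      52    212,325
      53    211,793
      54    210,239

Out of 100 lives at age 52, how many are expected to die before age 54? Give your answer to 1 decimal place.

1.0

The relevant probability is 1 − 210,239/212,325 = 0.009825.
Expected number = 100 × 0.009825 = 1.0.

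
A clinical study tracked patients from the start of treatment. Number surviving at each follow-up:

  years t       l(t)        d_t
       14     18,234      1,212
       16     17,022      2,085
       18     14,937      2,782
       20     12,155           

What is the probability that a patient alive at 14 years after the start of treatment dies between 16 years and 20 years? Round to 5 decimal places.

This is the probability of reaching 16 but not 20, conditional on being alive at 14: (l(16) − l(20)) / l(14).
= (17,022 − 12,155) / 18,234 = 4,867 / 18,234 = 0.266919.

0.26692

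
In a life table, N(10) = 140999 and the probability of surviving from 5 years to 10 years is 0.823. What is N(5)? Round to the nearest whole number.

N(5) = N(10) / p = 140999 / 0.823 = 171323.

171323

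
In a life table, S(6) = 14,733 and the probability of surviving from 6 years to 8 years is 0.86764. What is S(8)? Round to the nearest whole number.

S(8) = S(6) × p = 14,733 × 0.86764 = 12783.

12783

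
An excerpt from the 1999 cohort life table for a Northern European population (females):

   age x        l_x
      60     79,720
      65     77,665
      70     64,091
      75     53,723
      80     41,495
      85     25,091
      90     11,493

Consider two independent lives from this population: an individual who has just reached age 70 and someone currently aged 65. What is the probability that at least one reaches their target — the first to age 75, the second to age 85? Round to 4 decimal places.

p₁ = l_75/l_70 = 53,723/64,091 = 0.838230; p₂ = l_85/l_65 = 25,091/77,665 = 0.323067.
P(at least one) = 1 − (1−p₁)(1−p₂) = 1 − 0.161770 × 0.676933 = 0.890493.

0.8905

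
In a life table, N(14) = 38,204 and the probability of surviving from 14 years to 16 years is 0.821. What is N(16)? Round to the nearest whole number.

N(16) = N(14) × p = 38,204 × 0.821 = 31365.

31365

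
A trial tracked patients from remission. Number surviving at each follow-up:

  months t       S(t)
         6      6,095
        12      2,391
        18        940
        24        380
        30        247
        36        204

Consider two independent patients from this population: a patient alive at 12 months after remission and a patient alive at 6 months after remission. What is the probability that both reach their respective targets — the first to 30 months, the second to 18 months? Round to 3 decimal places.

0.016

p₁ = S(30)/S(12) = 247/2,391 = 0.103304; p₂ = S(18)/S(6) = 940/6,095 = 0.154225.
P(both) = p₁ × p₂ = 0.103304 × 0.154225 = 0.015932.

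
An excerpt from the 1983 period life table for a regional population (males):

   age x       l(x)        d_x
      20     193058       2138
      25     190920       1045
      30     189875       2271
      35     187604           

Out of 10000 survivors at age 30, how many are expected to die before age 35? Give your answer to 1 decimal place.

119.6

The relevant probability is 1 − 187604/189875 = 0.011961.
Expected number = 10000 × 0.011961 = 119.6.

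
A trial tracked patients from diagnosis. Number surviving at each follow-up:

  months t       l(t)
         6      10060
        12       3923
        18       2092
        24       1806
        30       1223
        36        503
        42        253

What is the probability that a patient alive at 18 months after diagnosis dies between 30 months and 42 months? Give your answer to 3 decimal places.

This is the probability of reaching 30 but not 42, conditional on being alive at 18: (l(30) − l(42)) / l(18).
= (1223 − 253) / 2092 = 970 / 2092 = 0.463671.

0.464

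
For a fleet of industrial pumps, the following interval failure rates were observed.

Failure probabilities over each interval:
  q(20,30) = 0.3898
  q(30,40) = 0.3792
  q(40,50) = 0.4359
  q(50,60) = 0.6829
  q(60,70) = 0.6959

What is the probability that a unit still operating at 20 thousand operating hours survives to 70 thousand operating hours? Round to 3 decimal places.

0.021

The overall survival probability is (1 − 0.3898) × (1 − 0.3792) × (1 − 0.4359) × (1 − 0.6829) × (1 − 0.6959).
= 0.6102 × 0.6208 × 0.5641 × 0.3171 × 0.3041 = 0.020606.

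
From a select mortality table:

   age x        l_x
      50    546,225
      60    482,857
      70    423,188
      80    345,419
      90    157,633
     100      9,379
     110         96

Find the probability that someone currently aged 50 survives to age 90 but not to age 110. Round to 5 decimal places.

0.28841

We want 40|20q50 = (l_90 − l_110)/l_50.
This is the probability of reaching 90 but not 110, conditional on being alive at 50: (l_90 − l_110) / l_50.
= (157,633 − 96) / 546,225 = 157,537 / 546,225 = 0.288410.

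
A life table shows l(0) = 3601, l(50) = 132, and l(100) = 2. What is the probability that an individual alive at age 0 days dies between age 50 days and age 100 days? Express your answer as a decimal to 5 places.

0.03610

This is the probability of reaching 50 but not 100, conditional on being alive at 0: (l(50) − l(100)) / l(0).
= (132 − 2) / 3601 = 130 / 3601 = 0.036101.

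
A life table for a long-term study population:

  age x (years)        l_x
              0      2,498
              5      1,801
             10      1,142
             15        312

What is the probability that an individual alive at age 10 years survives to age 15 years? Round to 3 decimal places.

The conditional survival probability is l_15/l_10 = 312/1,142 = 0.273205.

0.273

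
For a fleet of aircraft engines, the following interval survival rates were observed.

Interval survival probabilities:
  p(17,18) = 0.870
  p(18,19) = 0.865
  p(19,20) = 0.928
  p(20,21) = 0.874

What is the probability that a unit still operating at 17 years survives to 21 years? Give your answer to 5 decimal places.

0.61037

Survival from 17 to 21 is the product of surviving each interval: 0.870 × 0.865 × 0.928 × 0.874.
= 0.610372.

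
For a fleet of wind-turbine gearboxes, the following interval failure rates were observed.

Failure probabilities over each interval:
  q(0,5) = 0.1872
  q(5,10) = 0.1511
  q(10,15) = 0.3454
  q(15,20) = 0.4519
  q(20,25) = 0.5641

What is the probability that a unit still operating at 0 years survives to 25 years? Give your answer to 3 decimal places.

The overall survival probability is (1 − 0.1872) × (1 − 0.1511) × (1 − 0.3454) × (1 − 0.4519) × (1 − 0.5641).
= 0.8128 × 0.8489 × 0.6546 × 0.5481 × 0.4359 = 0.107910.

0.108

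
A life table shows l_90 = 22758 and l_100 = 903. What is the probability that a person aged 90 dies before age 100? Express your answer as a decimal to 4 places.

P(die before 100 | alive at 90) = 1 − l_100/l_90 = 1 − 903/22758 = (21855)/22758 = 0.960322.

0.9603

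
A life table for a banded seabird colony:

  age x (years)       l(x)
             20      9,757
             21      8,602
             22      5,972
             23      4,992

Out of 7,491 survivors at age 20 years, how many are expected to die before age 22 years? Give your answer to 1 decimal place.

The relevant probability is 1 − 5,972/9,757 = 0.387927.
Expected number = 7,491 × 0.387927 = 2906.0.

2906.0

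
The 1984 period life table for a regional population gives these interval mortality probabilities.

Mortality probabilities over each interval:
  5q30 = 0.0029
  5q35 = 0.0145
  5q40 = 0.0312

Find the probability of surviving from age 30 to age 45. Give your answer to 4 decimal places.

0.9520

Chaining the interval survival probabilities: (1 − 0.0029) × (1 − 0.0145) × (1 − 0.0312).
= 0.9971 × 0.9855 × 0.9688 = 0.951984.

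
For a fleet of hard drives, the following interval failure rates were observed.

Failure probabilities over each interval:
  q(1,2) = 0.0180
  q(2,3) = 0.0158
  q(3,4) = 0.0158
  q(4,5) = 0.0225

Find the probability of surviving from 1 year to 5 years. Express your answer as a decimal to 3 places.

0.930

P(survive 1→5) = (1 − 0.0180) × (1 − 0.0158) × (1 − 0.0158) × (1 − 0.0225).
= 0.9820 × 0.9842 × 0.9842 × 0.9775 = 0.929812.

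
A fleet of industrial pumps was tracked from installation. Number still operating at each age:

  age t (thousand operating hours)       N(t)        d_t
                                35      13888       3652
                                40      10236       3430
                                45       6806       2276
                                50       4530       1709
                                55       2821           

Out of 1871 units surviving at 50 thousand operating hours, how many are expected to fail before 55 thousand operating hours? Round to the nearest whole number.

The relevant probability is 1 − 2821/4530 = 0.377263.
Expected number = 1871 × 0.377263 = 706.

706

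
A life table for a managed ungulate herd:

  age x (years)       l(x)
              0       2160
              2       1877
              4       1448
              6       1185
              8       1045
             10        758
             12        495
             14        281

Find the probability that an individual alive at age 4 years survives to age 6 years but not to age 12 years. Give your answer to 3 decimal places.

0.477

This is the probability of reaching 6 but not 12, conditional on being alive at 4: (l(6) − l(12)) / l(4).
= (1185 − 495) / 1448 = 690 / 1448 = 0.476519.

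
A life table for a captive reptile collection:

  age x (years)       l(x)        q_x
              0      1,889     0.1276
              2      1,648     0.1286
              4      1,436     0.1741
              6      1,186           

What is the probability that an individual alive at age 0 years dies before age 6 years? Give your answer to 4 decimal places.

P(die before 6 | alive at 0) = 1 − l(6)/l(0) = 1 − 1,186/1,889 = (703)/1,889 = 0.372155.

0.3722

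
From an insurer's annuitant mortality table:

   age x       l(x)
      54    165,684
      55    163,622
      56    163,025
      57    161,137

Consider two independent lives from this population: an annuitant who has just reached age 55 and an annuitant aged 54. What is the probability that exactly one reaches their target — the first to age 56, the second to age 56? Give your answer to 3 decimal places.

0.020

p₁ = l(56)/l(55) = 163,025/163,622 = 0.996351; p₂ = l(56)/l(54) = 163,025/165,684 = 0.983951.
P(exactly one) = p₁(1−p₂) + (1−p₁)p₂ = 0.015990 + 0.003590 = 0.019581.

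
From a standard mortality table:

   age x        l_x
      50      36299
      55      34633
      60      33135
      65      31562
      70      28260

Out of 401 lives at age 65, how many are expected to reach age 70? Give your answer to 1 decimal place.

359.0

The relevant probability is 28260/31562 = 0.895381.
Expected number = 401 × 0.895381 = 359.0.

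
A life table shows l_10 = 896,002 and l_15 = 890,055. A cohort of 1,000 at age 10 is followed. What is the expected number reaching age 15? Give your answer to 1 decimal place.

993.4

The relevant probability is 890,055/896,002 = 0.993363.
Expected number = 1,000 × 0.993363 = 993.4.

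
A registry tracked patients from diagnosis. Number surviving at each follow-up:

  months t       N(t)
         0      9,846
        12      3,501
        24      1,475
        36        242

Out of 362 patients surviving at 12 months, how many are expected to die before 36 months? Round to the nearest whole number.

337

The relevant probability is 1 − 242/3,501 = 0.930877.
Expected number = 362 × 0.930877 = 337.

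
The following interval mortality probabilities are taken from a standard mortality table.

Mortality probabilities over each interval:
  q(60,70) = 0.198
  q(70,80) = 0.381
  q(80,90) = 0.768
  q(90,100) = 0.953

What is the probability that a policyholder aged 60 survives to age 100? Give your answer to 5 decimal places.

0.00541

Chaining the interval survival probabilities: (1 − 0.198) × (1 − 0.381) × (1 − 0.768) × (1 − 0.953).
= 0.802 × 0.619 × 0.232 × 0.047 = 0.005413.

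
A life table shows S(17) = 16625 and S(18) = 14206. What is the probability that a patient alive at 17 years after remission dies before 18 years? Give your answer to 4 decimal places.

0.1455

P(die before 18 | alive at 17) = 1 − S(18)/S(17) = 1 − 14206/16625 = (2419)/16625 = 0.145504.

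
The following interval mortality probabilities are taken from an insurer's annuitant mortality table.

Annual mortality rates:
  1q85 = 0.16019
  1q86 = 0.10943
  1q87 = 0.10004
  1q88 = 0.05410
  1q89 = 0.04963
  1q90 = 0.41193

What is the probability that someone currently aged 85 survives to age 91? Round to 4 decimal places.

0.3558

The overall survival probability is (1 − 0.16019) × (1 − 0.10943) × (1 − 0.10004) × (1 − 0.05410) × (1 − 0.04963) × (1 − 0.41193).
= 0.83981 × 0.89057 × 0.89996 × 0.94590 × 0.95037 × 0.58807 = 0.355827.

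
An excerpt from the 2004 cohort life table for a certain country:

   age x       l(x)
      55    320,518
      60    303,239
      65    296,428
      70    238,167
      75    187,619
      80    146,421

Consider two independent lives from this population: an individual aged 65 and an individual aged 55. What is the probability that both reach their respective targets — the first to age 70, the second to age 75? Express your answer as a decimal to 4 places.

p₁ = l(70)/l(65) = 238,167/296,428 = 0.803456; p₂ = l(75)/l(55) = 187,619/320,518 = 0.585362.
P(both) = p₁ × p₂ = 0.803456 × 0.585362 = 0.470313.

0.4703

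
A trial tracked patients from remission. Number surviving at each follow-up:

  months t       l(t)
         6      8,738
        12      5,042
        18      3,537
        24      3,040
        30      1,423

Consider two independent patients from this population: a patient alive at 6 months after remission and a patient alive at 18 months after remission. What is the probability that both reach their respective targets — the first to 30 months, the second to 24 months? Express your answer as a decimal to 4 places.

p₁ = l(30)/l(6) = 1,423/8,738 = 0.162852; p₂ = l(24)/l(18) = 3,040/3,537 = 0.859485.
P(both) = p₁ × p₂ = 0.162852 × 0.859485 = 0.139969.

0.1400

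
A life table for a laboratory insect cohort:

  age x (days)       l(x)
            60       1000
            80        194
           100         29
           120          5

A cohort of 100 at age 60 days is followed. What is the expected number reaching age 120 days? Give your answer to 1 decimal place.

0.5

The relevant probability is 5/1000 = 0.005000.
Expected number = 100 × 0.005000 = 0.5.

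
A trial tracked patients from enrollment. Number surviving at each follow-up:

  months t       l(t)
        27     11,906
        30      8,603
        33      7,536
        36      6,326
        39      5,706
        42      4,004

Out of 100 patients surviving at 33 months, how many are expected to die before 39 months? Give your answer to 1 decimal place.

The relevant probability is 1 − 5,706/7,536 = 0.242834.
Expected number = 100 × 0.242834 = 24.3.

24.3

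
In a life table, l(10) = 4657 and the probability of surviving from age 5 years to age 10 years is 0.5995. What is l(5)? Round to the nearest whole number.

7768

l(5) = l(10) / p = 4657 / 0.5995 = 7768.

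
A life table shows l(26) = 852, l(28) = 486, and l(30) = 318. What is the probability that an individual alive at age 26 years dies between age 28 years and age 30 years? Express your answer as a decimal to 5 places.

This is the probability of reaching 28 but not 30, conditional on being alive at 26: (l(28) − l(30)) / l(26).
= (486 − 318) / 852 = 168 / 852 = 0.197183.

0.19718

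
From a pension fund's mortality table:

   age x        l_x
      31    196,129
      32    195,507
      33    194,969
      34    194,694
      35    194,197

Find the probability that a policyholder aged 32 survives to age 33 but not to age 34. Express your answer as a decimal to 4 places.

0.0014

We want 1|1q32 = (l_33 − l_34)/l_32.
This is the probability of reaching 33 but not 34, conditional on being alive at 32: (l_33 − l_34) / l_32.
= (194,969 − 194,694) / 195,507 = 275 / 195,507 = 0.001407.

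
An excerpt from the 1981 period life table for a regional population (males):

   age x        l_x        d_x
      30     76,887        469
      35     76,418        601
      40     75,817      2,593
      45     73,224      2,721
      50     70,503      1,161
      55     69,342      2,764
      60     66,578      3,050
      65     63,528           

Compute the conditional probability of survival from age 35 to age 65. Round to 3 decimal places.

We want 30p35 = l_65/l_35.
The conditional survival probability is l_65/l_35 = 63,528/76,418 = 0.831322.

0.831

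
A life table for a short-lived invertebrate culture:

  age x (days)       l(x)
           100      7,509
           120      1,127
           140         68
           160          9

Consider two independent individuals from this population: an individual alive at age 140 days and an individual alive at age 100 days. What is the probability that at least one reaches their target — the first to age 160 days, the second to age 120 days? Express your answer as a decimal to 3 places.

p₁ = l(160)/l(140) = 9/68 = 0.132353; p₂ = l(120)/l(100) = 1,127/7,509 = 0.150087.
P(at least one) = 1 − (1−p₁)(1−p₂) = 1 − 0.867647 × 0.849913 = 0.262576.

0.263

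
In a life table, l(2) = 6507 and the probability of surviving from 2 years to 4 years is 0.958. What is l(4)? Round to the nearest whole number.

6234

l(4) = l(2) × p = 6507 × 0.958 = 6234.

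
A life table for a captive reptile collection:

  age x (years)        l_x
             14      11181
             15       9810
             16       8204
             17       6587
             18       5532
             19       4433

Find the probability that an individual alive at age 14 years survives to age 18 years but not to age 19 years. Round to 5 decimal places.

This is the probability of reaching 18 but not 19, conditional on being alive at 14: (l_18 − l_19) / l_14.
= (5532 − 4433) / 11181 = 1099 / 11181 = 0.098292.

0.09829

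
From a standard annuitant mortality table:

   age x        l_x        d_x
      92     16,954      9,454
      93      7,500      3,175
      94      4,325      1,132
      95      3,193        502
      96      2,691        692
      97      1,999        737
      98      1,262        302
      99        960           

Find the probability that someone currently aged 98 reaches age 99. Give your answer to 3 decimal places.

0.761

The conditional survival probability is l_99/l_98 = 960/1,262 = 0.760697.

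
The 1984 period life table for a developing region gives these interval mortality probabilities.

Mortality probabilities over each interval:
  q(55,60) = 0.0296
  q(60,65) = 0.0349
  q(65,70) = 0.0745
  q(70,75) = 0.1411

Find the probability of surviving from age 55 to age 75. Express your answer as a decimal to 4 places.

The overall survival probability is (1 − 0.0296) × (1 − 0.0349) × (1 − 0.0745) × (1 − 0.1411).
= 0.9704 × 0.9651 × 0.9255 × 0.8589 = 0.744461.

0.7445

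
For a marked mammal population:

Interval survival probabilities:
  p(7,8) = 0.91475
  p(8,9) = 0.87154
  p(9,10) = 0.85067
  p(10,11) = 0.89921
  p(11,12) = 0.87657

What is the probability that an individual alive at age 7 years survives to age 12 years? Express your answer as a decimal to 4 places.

0.5346

The overall survival probability is 0.91475 × 0.87154 × 0.85067 × 0.89921 × 0.87657.
= 0.534563.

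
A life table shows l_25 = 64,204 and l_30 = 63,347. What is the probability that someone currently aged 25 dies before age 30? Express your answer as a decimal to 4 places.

P(die before 30 | alive at 25) = 1 − l_30/l_25 = 1 − 63,347/64,204 = (857)/64,204 = 0.013348.

0.0133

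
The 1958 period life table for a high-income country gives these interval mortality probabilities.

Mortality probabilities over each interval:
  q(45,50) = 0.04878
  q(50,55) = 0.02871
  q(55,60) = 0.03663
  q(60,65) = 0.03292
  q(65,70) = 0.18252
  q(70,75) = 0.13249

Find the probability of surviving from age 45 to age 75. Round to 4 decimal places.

P(survive 45→75) = (1 − 0.04878) × (1 − 0.02871) × (1 − 0.03663) × (1 − 0.03292) × (1 − 0.18252) × (1 − 0.13249).
= 0.95122 × 0.97129 × 0.96337 × 0.96708 × 0.81748 × 0.86751 = 0.610432.

0.6104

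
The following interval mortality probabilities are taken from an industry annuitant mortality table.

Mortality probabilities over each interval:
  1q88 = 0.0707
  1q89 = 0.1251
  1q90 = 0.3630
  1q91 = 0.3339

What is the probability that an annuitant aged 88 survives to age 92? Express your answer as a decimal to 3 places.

0.345

Survival from 88 to 92 is the product of surviving each interval: (1 − 0.0707) × (1 − 0.1251) × (1 − 0.3630) × (1 − 0.3339).
= 0.9293 × 0.8749 × 0.6370 × 0.6661 = 0.344979.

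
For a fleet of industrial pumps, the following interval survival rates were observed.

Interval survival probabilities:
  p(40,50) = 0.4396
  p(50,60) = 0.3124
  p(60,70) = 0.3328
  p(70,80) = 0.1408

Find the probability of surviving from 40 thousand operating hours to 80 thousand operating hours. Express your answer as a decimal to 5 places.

0.00644

The overall survival probability is 0.4396 × 0.3124 × 0.3328 × 0.1408.
= 0.006435.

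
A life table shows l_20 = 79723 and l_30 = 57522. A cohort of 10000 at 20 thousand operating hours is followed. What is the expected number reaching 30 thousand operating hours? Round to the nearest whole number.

The relevant probability is 57522/79723 = 0.721523.
Expected number = 10000 × 0.721523 = 7215.

7215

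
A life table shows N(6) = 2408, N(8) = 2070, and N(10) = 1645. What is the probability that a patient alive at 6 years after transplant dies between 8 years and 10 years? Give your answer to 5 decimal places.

This is the probability of reaching 8 but not 10, conditional on being alive at 6: (N(8) − N(10)) / N(6).
= (2070 − 1645) / 2408 = 425 / 2408 = 0.176495.

0.17650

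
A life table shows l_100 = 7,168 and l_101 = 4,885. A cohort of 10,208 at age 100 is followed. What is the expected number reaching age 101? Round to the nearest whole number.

6957

The relevant probability is 4,885/7,168 = 0.681501.
Expected number = 10,208 × 0.681501 = 6957.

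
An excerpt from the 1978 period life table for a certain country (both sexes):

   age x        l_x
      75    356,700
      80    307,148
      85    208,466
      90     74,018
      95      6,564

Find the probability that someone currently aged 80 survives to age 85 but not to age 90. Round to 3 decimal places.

0.438

We want 5|5q80 = (l_85 − l_90)/l_80.
This is the probability of reaching 85 but not 90, conditional on being alive at 80: (l_85 − l_90) / l_80.
= (208,466 − 74,018) / 307,148 = 134,448 / 307,148 = 0.437730.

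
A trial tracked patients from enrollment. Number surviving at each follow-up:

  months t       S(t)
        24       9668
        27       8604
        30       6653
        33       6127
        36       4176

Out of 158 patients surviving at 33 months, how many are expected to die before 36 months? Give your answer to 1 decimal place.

The relevant probability is 1 − 4176/6127 = 0.318427.
Expected number = 158 × 0.318427 = 50.3.

50.3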